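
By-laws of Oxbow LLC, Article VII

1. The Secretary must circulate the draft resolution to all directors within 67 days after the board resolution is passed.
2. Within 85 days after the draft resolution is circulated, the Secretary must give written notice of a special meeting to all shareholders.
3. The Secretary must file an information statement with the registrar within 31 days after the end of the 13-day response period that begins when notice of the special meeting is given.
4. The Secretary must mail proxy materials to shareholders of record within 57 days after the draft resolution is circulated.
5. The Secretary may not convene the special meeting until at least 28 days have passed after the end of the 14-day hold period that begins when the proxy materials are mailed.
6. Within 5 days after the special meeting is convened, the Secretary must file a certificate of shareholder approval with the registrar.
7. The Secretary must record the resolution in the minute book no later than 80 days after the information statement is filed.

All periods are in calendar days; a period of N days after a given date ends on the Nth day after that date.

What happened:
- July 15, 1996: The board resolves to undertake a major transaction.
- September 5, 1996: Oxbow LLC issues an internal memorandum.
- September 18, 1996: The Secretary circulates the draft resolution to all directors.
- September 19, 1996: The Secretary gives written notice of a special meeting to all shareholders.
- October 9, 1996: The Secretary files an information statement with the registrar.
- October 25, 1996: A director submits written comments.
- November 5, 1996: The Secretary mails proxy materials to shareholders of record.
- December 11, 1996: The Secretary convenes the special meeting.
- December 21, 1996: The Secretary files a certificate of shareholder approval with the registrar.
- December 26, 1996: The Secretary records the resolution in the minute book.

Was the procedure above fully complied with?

No

(1) due by July 15, 1996 + 67 days = September 20, 1996; done September 18, 1996 — timely.
(2) due by September 18, 1996 + 85 days = December 12, 1996; done September 19, 1996 — timely.
(3) due by October 2, 1996 + 31 days = November 2, 1996; completed October 9, 1996, before the deadline.
(4) due by September 18, 1996 + 57 days = November 14, 1996; completed November 5, 1996, before the deadline.
(5) permitted from November 19, 1996 + 28 days = December 17, 1996 onward; December 11, 1996 is 6 days before the earliest permitted date.
No need to go further; step 5 was not satisfied.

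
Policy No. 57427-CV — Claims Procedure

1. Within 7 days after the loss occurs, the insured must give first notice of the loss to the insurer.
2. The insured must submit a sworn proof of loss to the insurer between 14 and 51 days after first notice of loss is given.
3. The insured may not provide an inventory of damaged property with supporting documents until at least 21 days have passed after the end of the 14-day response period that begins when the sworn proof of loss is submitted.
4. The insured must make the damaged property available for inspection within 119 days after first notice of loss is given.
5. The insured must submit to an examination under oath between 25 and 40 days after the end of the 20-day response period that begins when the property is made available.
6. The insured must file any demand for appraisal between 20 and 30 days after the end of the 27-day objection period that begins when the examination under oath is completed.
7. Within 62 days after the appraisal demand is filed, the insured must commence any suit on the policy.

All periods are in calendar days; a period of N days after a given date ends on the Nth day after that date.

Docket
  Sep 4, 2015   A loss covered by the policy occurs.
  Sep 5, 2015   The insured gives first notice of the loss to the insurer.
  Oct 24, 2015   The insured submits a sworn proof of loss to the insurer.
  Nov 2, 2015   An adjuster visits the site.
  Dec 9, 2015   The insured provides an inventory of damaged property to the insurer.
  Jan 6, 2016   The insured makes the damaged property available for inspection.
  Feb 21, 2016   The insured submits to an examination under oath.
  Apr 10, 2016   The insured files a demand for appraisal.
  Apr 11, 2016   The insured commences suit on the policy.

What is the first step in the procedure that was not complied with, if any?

Step 1: 7 days after Sep 4, 2015 (when the loss occurs) is Sep 11, 2015; done Sep 5, 2015 — timely.
Step 2: the window is 14–51 days after Sep 5, 2015 (when first notice of loss is given), so Sep 19, 2015 through Oct 26, 2015; done Oct 24, 2015, which is between those dates.
Step 3: the earliest permitted date is 21 days after Nov 7, 2015 (end of the 14-day response period, which began when the sworn proof of loss is submitted on Oct 24, 2015), i.e. Nov 28, 2015; done Dec 9, 2015, after the minimum wait.
Step 4: 119 days after Sep 5, 2015 (when first notice of loss is given) is Jan 2, 2016; done Jan 6, 2016 — 4 days late.
No need to go further; step 4 was not satisfied.

Step 4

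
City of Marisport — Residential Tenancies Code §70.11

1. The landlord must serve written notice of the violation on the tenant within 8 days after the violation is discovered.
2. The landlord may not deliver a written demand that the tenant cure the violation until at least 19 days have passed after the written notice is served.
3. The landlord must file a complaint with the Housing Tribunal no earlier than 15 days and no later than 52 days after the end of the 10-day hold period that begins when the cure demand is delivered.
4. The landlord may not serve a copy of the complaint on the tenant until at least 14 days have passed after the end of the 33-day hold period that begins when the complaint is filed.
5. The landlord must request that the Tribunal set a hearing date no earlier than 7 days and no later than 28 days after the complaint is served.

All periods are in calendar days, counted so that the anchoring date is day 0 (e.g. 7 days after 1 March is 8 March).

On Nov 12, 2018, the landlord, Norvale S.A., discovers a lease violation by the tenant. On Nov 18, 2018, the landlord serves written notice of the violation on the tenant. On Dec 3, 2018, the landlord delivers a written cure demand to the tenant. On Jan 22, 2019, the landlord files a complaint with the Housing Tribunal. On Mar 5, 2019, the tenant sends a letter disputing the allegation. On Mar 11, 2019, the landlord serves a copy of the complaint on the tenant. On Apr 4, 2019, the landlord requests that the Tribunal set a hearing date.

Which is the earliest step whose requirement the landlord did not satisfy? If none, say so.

(1) due by Nov 12, 2018 + 8 days = Nov 20, 2018; done Nov 18, 2018 — timely.
(2) permitted from Nov 18, 2018 + 19 days = Dec 7, 2018 onward; acted on Dec 3, 2018, 4 days prematurely.

Step 2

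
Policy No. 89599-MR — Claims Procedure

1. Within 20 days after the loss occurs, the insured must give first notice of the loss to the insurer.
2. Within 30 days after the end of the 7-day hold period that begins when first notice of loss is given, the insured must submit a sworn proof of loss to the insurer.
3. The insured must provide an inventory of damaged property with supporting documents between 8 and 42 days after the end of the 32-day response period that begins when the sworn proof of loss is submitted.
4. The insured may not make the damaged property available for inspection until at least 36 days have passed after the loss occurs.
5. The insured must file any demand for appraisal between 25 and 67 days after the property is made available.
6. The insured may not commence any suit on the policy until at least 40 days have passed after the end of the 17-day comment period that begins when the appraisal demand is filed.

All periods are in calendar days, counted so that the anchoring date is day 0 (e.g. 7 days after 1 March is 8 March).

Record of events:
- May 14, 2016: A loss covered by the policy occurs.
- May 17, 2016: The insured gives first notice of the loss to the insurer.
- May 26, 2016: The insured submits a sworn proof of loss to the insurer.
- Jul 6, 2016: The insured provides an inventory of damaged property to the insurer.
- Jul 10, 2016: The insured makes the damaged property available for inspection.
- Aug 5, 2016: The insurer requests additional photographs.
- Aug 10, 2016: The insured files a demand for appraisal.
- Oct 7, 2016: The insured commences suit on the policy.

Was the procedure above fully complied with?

Yes

Step 1: 20 days after May 14, 2016 (when the loss occurs) is Jun 3, 2016; May 17, 2016 is within that limit.
Step 2: 30 days after May 24, 2016 (end of the 7-day hold period, which began when first notice of loss is given on May 17, 2016) is Jun 23, 2016; completed May 26, 2016, before the deadline.
Step 3: the window is 8–42 days after Jun 27, 2016 (end of the 32-day response period, which began when the sworn proof of loss is submitted on May 26, 2016), so Jul 5, 2016 through Aug 8, 2016; Jul 6, 2016 falls inside that range.
Step 4: the earliest permitted date is 36 days after May 14, 2016 (when the loss occurs), i.e. Jun 19, 2016; Jul 10, 2016 is on or after that date.
Step 5: the window is 25–67 days after Jul 10, 2016 (when the property is made available), so Aug 4, 2016 through Sep 15, 2016; done Aug 10, 2016 — within the window.
Step 6: the earliest permitted date is 40 days after Aug 27, 2016 (end of the 17-day comment period, which began when the appraisal demand is filed on Aug 10, 2016), i.e. Oct 6, 2016; done Oct 7, 2016 — permitted.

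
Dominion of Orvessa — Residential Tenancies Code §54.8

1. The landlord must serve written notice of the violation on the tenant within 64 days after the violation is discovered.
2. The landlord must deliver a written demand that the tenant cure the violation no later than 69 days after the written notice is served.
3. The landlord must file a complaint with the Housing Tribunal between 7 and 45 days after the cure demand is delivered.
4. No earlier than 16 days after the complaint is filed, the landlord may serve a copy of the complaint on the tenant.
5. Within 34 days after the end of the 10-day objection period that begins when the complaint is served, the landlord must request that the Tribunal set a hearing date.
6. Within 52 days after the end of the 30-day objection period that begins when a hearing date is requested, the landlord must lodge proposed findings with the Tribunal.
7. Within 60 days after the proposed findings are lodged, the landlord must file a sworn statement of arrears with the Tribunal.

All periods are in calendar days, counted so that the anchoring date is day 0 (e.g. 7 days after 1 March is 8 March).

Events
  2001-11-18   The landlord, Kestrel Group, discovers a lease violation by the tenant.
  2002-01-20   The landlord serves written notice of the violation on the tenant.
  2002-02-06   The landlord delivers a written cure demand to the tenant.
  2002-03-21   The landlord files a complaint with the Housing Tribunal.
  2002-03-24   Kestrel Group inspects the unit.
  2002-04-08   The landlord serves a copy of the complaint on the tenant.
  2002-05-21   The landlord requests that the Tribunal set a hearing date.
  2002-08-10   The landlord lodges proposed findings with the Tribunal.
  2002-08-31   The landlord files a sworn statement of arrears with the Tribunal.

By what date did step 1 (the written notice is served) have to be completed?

Step 1 runs from 2001-11-18, when the violation is discovered. 64 days after 2001-11-18 is 2002-01-21.

2002-01-21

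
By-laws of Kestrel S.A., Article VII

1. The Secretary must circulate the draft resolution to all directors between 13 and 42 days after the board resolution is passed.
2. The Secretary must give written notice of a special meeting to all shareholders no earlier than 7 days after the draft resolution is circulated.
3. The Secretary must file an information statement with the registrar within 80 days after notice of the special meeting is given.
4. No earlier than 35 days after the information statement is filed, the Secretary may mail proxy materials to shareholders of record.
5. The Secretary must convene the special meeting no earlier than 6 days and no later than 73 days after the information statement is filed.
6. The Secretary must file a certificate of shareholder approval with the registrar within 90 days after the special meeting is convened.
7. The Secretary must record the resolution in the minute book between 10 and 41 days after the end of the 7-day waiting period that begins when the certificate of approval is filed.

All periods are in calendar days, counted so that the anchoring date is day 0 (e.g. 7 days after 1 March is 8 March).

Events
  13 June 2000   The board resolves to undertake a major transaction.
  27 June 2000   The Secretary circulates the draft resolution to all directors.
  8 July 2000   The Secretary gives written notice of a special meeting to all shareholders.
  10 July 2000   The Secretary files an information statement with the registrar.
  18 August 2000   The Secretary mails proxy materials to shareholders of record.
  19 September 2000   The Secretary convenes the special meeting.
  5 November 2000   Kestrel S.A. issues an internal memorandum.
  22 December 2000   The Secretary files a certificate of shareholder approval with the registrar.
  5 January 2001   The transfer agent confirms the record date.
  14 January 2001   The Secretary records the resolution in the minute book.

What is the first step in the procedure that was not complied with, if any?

Step 6

(1) the permitted window runs from 13 June 2000 + 13 = 26 June 2000 to 13 June 2000 + 42 = 25 July 2000; done 27 June 2000, which is between those dates.
(2) permitted from 27 June 2000 + 7 days = 4 July 2000 onward; done 8 July 2000 — permitted.
(3) due by 8 July 2000 + 80 days = 26 September 2000; done 10 July 2000 — timely.
(4) permitted from 10 July 2000 + 35 days = 14 August 2000 onward; done 18 August 2000 — permitted.
(5) the permitted window runs from 10 July 2000 + 6 = 16 July 2000 to 10 July 2000 + 73 = 21 September 2000; done 19 September 2000, which is between those dates.
(6) due by 19 September 2000 + 90 days = 18 December 2000; 22 December 2000 misses that deadline by 4 days.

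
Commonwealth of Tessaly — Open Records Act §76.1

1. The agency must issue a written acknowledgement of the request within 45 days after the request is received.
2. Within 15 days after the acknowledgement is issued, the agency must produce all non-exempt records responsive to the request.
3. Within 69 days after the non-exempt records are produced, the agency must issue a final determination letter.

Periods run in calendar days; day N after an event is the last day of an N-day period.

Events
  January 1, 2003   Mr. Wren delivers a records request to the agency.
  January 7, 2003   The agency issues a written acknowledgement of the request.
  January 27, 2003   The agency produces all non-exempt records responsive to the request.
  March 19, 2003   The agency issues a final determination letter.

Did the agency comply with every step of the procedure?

(1) due by January 1, 2003 + 45 days = February 15, 2003; January 7, 2003 is within that limit.
(2) due by January 7, 2003 + 15 days = January 22, 2003; done January 27, 2003 — 5 days late.
The procedure was therefore not followed at step 2.

No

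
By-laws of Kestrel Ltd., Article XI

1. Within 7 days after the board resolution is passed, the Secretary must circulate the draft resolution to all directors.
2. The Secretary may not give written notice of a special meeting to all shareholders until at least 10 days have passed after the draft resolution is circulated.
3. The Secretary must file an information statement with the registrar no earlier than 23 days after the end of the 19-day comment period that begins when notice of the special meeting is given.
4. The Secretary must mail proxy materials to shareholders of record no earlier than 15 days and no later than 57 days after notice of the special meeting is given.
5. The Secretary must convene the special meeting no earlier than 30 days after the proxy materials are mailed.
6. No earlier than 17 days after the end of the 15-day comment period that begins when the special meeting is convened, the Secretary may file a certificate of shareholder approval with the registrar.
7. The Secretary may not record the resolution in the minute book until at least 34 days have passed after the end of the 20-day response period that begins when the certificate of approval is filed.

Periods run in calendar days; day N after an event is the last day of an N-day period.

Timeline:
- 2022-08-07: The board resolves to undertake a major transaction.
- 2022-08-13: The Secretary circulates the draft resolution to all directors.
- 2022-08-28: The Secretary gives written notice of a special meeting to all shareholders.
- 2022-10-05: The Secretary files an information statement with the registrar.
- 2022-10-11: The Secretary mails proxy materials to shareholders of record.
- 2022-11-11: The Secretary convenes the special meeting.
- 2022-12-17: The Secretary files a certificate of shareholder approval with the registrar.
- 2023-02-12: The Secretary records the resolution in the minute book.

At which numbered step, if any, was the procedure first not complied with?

Step 3

(1) due by 2022-08-07 + 7 days = 2022-08-14; 2022-08-13 is within that limit.
(2) permitted from 2022-08-13 + 10 days = 2022-08-23 onward; 2022-08-28 is on or after that date.
(3) permitted from 2022-09-16 + 23 days = 2022-10-09 onward; done 2022-10-05 — 4 days too early.
Later steps need not be reached.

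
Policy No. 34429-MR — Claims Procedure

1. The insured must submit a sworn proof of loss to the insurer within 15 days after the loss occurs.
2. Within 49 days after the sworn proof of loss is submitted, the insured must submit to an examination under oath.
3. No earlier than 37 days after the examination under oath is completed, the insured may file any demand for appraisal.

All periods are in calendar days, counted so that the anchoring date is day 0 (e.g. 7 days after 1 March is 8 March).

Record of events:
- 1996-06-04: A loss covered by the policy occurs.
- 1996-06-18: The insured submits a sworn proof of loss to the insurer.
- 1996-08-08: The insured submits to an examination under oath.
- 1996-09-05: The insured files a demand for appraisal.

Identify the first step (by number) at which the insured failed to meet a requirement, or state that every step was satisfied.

Step 2

Step 1: 15 days after 1996-06-04 (when the loss occurs) is 1996-06-19; 1996-06-18 is within that limit.
Step 2: 49 days after 1996-06-18 (when the sworn proof of loss is submitted) is 1996-08-06; done 1996-08-08 — 2 days late.
Later steps need not be reached.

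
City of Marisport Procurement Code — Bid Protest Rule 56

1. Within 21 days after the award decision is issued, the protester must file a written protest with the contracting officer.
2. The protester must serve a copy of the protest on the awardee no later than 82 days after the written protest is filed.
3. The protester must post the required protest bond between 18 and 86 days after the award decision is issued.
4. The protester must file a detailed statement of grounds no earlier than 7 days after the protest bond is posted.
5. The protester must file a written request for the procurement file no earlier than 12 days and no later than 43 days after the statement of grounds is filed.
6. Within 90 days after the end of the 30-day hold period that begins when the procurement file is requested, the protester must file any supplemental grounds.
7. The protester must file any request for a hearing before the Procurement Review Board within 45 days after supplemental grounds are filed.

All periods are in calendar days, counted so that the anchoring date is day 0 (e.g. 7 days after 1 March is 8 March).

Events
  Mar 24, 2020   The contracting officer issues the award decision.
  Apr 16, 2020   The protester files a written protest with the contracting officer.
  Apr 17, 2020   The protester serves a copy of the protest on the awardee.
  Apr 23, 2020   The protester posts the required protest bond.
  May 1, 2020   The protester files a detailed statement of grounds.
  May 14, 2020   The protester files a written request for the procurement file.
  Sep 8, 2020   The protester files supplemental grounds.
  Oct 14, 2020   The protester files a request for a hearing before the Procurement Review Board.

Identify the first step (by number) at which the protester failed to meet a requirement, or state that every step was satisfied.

Step 1

Step 1: 21 days after Mar 24, 2020 (when the award decision is issued) is Apr 14, 2020; done Apr 16, 2020 — 2 days late.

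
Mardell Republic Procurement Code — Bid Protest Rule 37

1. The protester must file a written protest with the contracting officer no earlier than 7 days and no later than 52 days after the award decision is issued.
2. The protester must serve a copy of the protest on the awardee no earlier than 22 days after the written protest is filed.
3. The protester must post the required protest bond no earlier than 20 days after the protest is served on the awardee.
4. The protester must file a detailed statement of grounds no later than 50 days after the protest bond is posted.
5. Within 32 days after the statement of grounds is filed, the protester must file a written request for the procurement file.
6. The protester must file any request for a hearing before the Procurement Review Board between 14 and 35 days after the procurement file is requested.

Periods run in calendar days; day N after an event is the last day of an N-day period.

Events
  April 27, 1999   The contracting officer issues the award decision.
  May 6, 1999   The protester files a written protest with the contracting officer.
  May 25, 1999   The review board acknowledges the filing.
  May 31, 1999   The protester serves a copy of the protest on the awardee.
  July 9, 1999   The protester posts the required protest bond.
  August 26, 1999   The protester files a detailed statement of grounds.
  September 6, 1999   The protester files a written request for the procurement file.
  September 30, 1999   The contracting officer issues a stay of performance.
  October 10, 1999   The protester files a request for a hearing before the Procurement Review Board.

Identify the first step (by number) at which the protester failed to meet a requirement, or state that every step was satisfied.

None — every step was satisfied

Step 1 — 7 and 52 days from April 27, 1999 (when the award decision is issued) are May 4, 1999 and June 18, 1999 respectively; done May 6, 1999 — within the window.
Step 2 — must wait 22 days from May 6, 1999 (when the written protest is filed), so not before May 28, 1999; done May 31, 1999 — permitted.
Step 3 — must wait 20 days from May 31, 1999 (when the protest is served on the awardee), so not before June 20, 1999; done July 9, 1999, after the minimum wait.
Step 4 — counting 50 days from July 9, 1999 (when the protest bond is posted) gives a deadline of August 28, 1999; August 26, 1999 is within that limit.
Step 5 — counting 32 days from August 26, 1999 (when the statement of grounds is filed) gives a deadline of September 27, 1999; September 6, 1999 is within that limit.
Step 6 — 14 and 35 days from September 6, 1999 (when the procurement file is requested) are September 20, 1999 and October 11, 1999 respectively; October 10, 1999 falls inside that range.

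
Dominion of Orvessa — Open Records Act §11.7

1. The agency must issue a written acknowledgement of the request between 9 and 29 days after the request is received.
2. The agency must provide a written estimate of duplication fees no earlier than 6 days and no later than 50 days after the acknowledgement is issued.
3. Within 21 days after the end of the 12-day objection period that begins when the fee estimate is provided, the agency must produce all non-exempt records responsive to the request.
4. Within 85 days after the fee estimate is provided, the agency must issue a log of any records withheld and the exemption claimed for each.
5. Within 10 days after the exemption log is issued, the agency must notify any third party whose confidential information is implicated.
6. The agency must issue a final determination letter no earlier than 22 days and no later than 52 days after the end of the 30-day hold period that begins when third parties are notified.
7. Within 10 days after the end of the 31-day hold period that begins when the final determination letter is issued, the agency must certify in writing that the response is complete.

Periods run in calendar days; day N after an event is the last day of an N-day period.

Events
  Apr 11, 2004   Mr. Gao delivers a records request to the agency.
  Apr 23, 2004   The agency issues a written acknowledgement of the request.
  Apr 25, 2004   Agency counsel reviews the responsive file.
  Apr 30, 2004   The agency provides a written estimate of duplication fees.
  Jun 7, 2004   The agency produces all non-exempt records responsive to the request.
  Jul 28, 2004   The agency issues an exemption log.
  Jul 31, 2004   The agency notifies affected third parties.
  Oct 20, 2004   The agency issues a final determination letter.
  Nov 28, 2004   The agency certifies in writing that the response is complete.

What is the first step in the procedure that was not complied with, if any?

Step 1 — 9 and 29 days from Apr 11, 2004 (when the request is received) are Apr 20, 2004 and May 10, 2004 respectively; done Apr 23, 2004, which is between those dates.
Step 2 — 6 and 50 days from Apr 23, 2004 (when the acknowledgement is issued) are Apr 29, 2004 and Jun 12, 2004 respectively; done Apr 30, 2004, which is between those dates.
Step 3 — counting 21 days from May 12, 2004 (end of the 12-day objection period, which began when the fee estimate is provided on Apr 30, 2004) gives a deadline of Jun 2, 2004; Jun 7, 2004 misses that deadline by 5 days.
No need to go further; step 3 was not satisfied.

Step 3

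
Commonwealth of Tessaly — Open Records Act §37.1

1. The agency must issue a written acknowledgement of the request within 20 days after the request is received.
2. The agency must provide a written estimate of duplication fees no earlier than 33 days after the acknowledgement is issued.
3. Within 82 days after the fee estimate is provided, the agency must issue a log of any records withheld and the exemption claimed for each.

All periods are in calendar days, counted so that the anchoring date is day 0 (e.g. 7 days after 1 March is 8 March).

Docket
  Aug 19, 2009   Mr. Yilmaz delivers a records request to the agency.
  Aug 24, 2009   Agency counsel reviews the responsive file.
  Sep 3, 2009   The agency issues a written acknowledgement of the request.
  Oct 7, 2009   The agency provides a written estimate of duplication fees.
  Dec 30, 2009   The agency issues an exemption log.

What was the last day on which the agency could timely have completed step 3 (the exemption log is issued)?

Step 3 runs from Oct 7, 2009, when the fee estimate is provided. 82 days after Oct 7, 2009 is Dec 28, 2009.

Dec 28, 2009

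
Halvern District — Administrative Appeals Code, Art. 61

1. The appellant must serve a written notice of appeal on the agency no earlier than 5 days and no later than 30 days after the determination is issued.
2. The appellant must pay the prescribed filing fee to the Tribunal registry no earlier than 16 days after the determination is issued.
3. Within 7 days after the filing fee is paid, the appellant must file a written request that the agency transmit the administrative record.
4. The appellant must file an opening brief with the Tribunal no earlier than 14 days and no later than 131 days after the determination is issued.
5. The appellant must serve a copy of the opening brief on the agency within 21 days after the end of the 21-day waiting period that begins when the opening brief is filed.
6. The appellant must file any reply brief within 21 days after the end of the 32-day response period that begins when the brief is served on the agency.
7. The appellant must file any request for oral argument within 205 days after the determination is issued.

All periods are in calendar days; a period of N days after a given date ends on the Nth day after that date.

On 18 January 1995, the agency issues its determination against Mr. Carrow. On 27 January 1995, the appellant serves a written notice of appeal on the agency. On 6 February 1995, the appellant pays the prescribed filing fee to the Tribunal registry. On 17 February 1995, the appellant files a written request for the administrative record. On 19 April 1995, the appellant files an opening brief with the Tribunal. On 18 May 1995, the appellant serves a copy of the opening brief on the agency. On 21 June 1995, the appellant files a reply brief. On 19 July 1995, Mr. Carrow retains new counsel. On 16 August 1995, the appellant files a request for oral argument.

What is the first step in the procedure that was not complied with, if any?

(1) the permitted window runs from 18 January 1995 + 5 = 23 January 1995 to 18 January 1995 + 30 = 17 February 1995; done 27 January 1995, which is between those dates.
(2) permitted from 18 January 1995 + 16 days = 3 February 1995 onward; 6 February 1995 is on or after that date.
(3) due by 6 February 1995 + 7 days = 13 February 1995; 17 February 1995 misses that deadline by 4 days.
The analysis stops there.

Step 3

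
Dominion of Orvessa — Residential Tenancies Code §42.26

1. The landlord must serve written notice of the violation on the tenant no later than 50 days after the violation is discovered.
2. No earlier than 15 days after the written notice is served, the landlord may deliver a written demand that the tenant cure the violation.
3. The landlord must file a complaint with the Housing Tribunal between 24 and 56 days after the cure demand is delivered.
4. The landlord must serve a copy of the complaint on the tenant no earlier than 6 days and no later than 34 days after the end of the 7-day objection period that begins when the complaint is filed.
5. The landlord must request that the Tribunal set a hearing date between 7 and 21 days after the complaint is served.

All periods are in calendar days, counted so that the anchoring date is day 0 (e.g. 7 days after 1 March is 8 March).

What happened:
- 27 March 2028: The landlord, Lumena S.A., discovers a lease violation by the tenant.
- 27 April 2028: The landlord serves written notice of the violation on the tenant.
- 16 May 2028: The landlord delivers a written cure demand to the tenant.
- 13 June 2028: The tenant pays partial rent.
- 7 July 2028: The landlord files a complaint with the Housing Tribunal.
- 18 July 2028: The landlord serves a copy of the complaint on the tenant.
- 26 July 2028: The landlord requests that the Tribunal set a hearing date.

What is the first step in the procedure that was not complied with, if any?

Step 1: 50 days after 27 March 2028 (when the violation is discovered) is 16 May 2028; 27 April 2028 is within that limit.
Step 2: the earliest permitted date is 15 days after 27 April 2028 (when the written notice is served), i.e. 12 May 2028; done 16 May 2028, after the minimum wait.
Step 3: the window is 24–56 days after 16 May 2028 (when the cure demand is delivered), so 9 June 2028 through 11 July 2028; done 7 July 2028, which is between those dates.
Step 4: the window is 6–34 days after 14 July 2028 (end of the 7-day objection period, which began when the complaint is filed on 7 July 2028), so 20 July 2028 through 17 August 2028; 18 July 2028 is 2 days too early.

Step 4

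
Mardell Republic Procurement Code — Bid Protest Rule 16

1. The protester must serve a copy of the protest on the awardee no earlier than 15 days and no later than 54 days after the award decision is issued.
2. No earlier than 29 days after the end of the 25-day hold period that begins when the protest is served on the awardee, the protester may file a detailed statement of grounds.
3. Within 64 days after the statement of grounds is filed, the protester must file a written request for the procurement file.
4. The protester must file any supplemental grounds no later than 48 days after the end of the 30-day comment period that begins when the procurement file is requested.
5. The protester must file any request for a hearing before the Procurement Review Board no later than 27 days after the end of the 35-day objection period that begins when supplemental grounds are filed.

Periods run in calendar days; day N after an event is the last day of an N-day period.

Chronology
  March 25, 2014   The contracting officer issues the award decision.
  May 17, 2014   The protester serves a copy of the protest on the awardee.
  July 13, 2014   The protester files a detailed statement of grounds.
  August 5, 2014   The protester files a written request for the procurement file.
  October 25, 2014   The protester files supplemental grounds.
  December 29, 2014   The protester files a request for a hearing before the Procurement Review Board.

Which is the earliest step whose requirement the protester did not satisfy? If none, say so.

Step 4

(1) the permitted window runs from March 25, 2014 + 15 = April 9, 2014 to March 25, 2014 + 54 = May 18, 2014; done May 17, 2014, which is between those dates.
(2) permitted from June 11, 2014 + 29 days = July 10, 2014 onward; July 13, 2014 is on or after that date.
(3) due by July 13, 2014 + 64 days = September 15, 2014; done August 5, 2014 — timely.
(4) due by September 4, 2014 + 48 days = October 22, 2014; done October 25, 2014 — 3 days late.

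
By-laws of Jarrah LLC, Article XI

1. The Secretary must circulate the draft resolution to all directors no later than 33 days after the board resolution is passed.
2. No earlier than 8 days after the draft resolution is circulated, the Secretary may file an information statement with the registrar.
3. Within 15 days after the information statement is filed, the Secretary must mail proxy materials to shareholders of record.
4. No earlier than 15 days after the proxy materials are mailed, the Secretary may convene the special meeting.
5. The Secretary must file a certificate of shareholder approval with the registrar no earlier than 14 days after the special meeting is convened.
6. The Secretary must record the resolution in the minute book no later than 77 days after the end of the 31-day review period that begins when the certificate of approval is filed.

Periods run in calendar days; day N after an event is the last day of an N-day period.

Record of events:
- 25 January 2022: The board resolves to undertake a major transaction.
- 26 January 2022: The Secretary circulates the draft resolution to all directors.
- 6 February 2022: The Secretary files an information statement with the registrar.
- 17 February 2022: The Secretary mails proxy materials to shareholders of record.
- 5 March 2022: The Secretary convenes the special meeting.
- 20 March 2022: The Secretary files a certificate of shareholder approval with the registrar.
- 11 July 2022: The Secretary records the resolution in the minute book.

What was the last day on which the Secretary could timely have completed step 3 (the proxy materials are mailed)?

Step 3 runs from 6 February 2022, when the information statement is filed. 15 days after 6 February 2022 is 21 February 2022.

21 February 2022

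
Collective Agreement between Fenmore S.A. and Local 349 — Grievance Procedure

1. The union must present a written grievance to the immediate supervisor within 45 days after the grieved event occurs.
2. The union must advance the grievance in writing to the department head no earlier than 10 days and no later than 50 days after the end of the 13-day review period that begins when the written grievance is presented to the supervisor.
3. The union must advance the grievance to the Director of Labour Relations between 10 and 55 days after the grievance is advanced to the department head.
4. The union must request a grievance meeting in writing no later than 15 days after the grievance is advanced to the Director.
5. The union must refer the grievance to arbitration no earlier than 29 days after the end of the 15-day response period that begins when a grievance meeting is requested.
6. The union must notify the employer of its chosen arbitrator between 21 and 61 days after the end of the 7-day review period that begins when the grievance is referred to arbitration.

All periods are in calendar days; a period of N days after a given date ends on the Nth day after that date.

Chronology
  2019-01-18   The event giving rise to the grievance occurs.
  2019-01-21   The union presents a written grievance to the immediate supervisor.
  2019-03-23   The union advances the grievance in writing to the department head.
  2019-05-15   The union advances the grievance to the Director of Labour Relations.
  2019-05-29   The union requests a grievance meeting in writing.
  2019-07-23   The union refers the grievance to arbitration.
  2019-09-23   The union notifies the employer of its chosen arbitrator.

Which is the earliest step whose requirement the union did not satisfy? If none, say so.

None — every step was satisfied

Step 1 — counting 45 days from 2019-01-18 (when the grieved event occurs) gives a deadline of 2019-03-04; 2019-01-21 is within that limit.
Step 2 — 10 and 50 days from 2019-02-03 (end of the 13-day review period, which began when the written grievance is presented to the supervisor on 2019-01-21) are 2019-02-13 and 2019-03-25 respectively; done 2019-03-23, which is between those dates.
Step 3 — 10 and 55 days from 2019-03-23 (when the grievance is advanced to the department head) are 2019-04-02 and 2019-05-17 respectively; done 2019-05-15, which is between those dates.
Step 4 — counting 15 days from 2019-05-15 (when the grievance is advanced to the Director) gives a deadline of 2019-05-30; 2019-05-29 is within that limit.
Step 5 — must wait 29 days from 2019-06-13 (end of the 15-day response period, which began when a grievance meeting is requested on 2019-05-29), so not before 2019-07-12; done 2019-07-23 — permitted.
Step 6 — 21 and 61 days from 2019-07-30 (end of the 7-day review period, which began when the grievance is referred to arbitration on 2019-07-23) are 2019-08-20 and 2019-09-29 respectively; done 2019-09-23, which is between those dates.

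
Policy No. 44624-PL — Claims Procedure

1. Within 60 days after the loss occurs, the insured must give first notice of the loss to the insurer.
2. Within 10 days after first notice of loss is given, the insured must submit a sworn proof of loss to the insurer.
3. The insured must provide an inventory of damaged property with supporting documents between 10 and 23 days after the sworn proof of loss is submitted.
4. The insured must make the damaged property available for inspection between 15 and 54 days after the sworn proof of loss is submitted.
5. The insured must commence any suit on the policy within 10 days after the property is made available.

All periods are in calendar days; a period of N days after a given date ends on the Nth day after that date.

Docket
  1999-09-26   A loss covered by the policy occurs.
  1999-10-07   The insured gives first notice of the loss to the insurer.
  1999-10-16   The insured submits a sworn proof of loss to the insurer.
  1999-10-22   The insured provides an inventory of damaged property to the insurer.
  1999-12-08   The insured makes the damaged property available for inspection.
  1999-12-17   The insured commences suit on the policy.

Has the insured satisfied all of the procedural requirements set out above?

No

Step 1: 60 days after 1999-09-26 (when the loss occurs) is 1999-11-25; 1999-10-07 is within that limit.
Step 2: 10 days after 1999-10-07 (when first notice of loss is given) is 1999-10-17; done 1999-10-16 — timely.
Step 3: the window is 10–23 days after 1999-10-16 (when the sworn proof of loss is submitted), so 1999-10-26 through 1999-11-08; done 1999-10-22 — 4 days before the window opened.
No need to go further; step 3 was not satisfied.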